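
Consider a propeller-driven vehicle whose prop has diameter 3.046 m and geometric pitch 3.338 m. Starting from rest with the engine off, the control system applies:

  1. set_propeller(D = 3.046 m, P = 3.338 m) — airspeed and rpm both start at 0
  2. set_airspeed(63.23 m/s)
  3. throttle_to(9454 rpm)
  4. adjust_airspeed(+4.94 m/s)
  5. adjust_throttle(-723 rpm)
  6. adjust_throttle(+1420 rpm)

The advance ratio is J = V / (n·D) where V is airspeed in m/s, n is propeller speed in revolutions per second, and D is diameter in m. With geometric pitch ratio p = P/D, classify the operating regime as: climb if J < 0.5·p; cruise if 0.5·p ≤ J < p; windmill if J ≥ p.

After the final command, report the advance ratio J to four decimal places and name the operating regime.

J = 0.1323, regime = climb

set_propeller: D = 3.046 m, P = 3.338 m (p = P/D = 1.095863); state ← (V=0, rpm=0)
set_airspeed(63.23): V ← 63.23 m/s
throttle_to(9454): rpm ← 9454
adjust_airspeed(+4.94): V ← 63.23 +4.94 = 68.17 m/s
adjust_throttle(-723): rpm ← 9454 -723 = 8731
adjust_throttle(+1420): rpm ← 8731 +1420 = 10151
final state: V = 68.17 m/s, rpm = 10151 → n = rpm/60 = 169.183333 rev/s
J = V / (n·D) = 68.17 / (169.183333 × 3.046) = 0.132284
regime bands: climb J<0.5479 | cruise [0.5479, 1.0959) | windmill J≥1.0959
J = 0.1323 → climb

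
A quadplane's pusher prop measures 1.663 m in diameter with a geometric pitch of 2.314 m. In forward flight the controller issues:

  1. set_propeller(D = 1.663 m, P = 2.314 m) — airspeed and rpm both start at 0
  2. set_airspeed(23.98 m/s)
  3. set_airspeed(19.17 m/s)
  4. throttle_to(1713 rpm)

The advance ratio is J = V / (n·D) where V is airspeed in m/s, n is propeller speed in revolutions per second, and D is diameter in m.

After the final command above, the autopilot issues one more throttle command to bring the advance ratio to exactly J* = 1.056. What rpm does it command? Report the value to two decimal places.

rpm = 654.96

set_propeller: D = 1.663 m, P = 2.314 m (p = P/D = 1.391461); state ← (V=0, rpm=0)
set_airspeed(23.98): V ← 23.98 m/s
set_airspeed(19.17): V ← 19.17 m/s
throttle_to(1713): rpm ← 1713
final state: V = 19.17 m/s, rpm = 1713 → n = rpm/60 = 28.550000 rev/s
target J* = 1.056; solve J* = V/(n·D) for n: n = V/(J*·D) = 19.17/(1.056 × 1.663) = 10.916061 rev/s
rpm = 60·n = 654.963647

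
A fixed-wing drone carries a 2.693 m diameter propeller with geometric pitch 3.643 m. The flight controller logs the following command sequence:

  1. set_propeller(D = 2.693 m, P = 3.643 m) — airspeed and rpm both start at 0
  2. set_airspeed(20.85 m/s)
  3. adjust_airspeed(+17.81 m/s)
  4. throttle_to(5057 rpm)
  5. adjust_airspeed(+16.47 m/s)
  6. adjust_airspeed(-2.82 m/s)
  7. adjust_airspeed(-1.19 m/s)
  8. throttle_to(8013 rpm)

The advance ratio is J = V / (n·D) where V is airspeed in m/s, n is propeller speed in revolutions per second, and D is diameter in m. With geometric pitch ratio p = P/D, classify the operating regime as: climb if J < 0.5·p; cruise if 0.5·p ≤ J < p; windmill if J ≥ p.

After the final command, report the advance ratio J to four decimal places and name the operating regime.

J = 0.1421, regime = climb

set_propeller: D = 2.693 m, P = 3.643 m (p = P/D = 1.352766); state ← (V=0, rpm=0)
set_airspeed(20.85): V ← 20.85 m/s
adjust_airspeed(+17.81): V ← 20.85 +17.81 = 38.66 m/s
throttle_to(5057): rpm ← 5057
adjust_airspeed(+16.47): V ← 38.66 +16.47 = 55.13 m/s
adjust_airspeed(-2.82): V ← 55.13 -2.82 = 52.31 m/s
adjust_airspeed(-1.19): V ← 52.31 -1.19 = 51.12 m/s
throttle_to(8013): rpm ← 8013
final state: V = 51.12 m/s, rpm = 8013 → n = rpm/60 = 133.550000 rev/s
J = V / (n·D) = 51.12 / (133.550000 × 2.693) = 0.142138
regime bands: climb J<0.6764 | cruise [0.6764, 1.3528) | windmill J≥1.3528
J = 0.1421 → climb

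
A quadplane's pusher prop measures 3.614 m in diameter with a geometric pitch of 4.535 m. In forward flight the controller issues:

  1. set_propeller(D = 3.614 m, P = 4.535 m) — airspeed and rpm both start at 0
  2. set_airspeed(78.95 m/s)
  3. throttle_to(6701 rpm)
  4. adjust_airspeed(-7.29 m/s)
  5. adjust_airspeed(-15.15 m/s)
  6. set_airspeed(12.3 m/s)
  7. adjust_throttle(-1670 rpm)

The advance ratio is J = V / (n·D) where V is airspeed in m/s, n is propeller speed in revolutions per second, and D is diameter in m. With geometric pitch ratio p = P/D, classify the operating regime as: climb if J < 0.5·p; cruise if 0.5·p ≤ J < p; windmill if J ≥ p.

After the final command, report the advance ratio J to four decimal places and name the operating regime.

set_propeller: D = 3.614 m, P = 4.535 m (p = P/D = 1.254842); state ← (V=0, rpm=0)
set_airspeed(78.95): V ← 78.95 m/s
throttle_to(6701): rpm ← 6701
adjust_airspeed(-7.29): V ← 78.95 -7.29 = 71.66 m/s
adjust_airspeed(-15.15): V ← 71.66 -15.15 = 56.51 m/s
set_airspeed(12.3): V ← 12.3 m/s
adjust_throttle(-1670): rpm ← 6701 -1670 = 5031
final state: V = 12.3 m/s, rpm = 5031 → n = rpm/60 = 83.850000 rev/s
J = V / (n·D) = 12.3 / (83.850000 × 3.614) = 0.040590
regime bands: climb J<0.6274 | cruise [0.6274, 1.2548) | windmill J≥1.2548
J = 0.0406 → climb

J = 0.0406, regime = climb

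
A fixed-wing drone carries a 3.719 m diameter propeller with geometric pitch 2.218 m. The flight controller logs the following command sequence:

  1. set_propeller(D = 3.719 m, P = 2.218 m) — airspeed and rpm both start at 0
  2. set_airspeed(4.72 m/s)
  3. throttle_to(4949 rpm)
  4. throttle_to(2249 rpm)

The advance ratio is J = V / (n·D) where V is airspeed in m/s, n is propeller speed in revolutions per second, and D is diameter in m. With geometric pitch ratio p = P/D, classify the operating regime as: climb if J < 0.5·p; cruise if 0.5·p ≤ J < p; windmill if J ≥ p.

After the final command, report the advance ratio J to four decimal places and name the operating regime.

set_propeller: D = 3.719 m, P = 2.218 m (p = P/D = 0.596397); state ← (V=0, rpm=0)
set_airspeed(4.72): V ← 4.72 m/s
throttle_to(4949): rpm ← 4949
throttle_to(2249): rpm ← 2249
final state: V = 4.72 m/s, rpm = 2249 → n = rpm/60 = 37.483333 rev/s
J = V / (n·D) = 4.72 / (37.483333 × 3.719) = 0.033859
regime bands: climb J<0.2982 | cruise [0.2982, 0.5964) | windmill J≥0.5964
J = 0.0339 → climb

J = 0.0339, regime = climb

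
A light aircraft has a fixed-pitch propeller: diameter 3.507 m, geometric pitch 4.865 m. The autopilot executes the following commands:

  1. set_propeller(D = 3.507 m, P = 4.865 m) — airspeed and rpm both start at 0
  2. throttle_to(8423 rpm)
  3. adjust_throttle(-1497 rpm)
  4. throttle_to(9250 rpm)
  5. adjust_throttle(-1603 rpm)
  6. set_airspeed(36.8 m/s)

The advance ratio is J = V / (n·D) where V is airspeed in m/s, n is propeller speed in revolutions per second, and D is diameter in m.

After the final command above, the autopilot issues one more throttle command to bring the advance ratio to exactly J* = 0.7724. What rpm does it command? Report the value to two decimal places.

rpm = 815.12

set_propeller: D = 3.507 m, P = 4.865 m (p = P/D = 1.387226); state ← (V=0, rpm=0)
throttle_to(8423): rpm ← 8423
adjust_throttle(-1497): rpm ← 8423 -1497 = 6926
throttle_to(9250): rpm ← 9250
adjust_throttle(-1603): rpm ← 9250 -1603 = 7647
set_airspeed(36.8): V ← 36.8 m/s
final state: V = 36.8 m/s, rpm = 7647 → n = rpm/60 = 127.450000 rev/s
target J* = 0.7724; solve J* = V/(n·D) for n: n = V/(J*·D) = 36.8/(0.7724 × 3.507) = 13.585317 rev/s
rpm = 60·n = 815.119041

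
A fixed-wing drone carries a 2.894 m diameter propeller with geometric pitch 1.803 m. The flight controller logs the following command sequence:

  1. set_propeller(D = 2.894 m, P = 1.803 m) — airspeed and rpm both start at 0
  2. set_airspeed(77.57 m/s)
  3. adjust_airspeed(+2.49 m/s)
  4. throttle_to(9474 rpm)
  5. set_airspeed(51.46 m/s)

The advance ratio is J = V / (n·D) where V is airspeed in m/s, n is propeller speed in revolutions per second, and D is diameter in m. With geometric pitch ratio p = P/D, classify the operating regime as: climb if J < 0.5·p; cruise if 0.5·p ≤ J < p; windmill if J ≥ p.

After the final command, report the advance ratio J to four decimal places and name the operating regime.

set_propeller: D = 2.894 m, P = 1.803 m (p = P/D = 0.623013); state ← (V=0, rpm=0)
set_airspeed(77.57): V ← 77.57 m/s
adjust_airspeed(+2.49): V ← 77.57 +2.49 = 80.06 m/s
throttle_to(9474): rpm ← 9474
set_airspeed(51.46): V ← 51.46 m/s
final state: V = 51.46 m/s, rpm = 9474 → n = rpm/60 = 157.900000 rev/s
J = V / (n·D) = 51.46 / (157.900000 × 2.894) = 0.112613
regime bands: climb J<0.3115 | cruise [0.3115, 0.6230) | windmill J≥0.6230
J = 0.1126 → climb

J = 0.1126, regime = climb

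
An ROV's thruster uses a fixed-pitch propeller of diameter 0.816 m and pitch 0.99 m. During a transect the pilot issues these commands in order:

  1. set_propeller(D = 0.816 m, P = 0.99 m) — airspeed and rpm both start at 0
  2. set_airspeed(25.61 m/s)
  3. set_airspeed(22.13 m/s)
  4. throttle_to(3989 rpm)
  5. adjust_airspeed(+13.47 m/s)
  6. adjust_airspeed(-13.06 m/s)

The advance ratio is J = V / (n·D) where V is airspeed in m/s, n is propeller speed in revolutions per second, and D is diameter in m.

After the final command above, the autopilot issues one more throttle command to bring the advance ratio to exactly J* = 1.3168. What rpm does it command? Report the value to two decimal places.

set_propeller: D = 0.816 m, P = 0.99 m (p = P/D = 1.213235); state ← (V=0, rpm=0)
set_airspeed(25.61): V ← 25.61 m/s
set_airspeed(22.13): V ← 22.13 m/s
throttle_to(3989): rpm ← 3989
adjust_airspeed(+13.47): V ← 22.13 +13.47 = 35.6 m/s
adjust_airspeed(-13.06): V ← 35.6 -13.06 = 22.54 m/s
final state: V = 22.54 m/s, rpm = 3989 → n = rpm/60 = 66.483333 rev/s
target J* = 1.3168; solve J* = V/(n·D) for n: n = V/(J*·D) = 22.54/(1.3168 × 0.816) = 20.977027 rev/s
rpm = 60·n = 1258.621614

rpm = 1258.62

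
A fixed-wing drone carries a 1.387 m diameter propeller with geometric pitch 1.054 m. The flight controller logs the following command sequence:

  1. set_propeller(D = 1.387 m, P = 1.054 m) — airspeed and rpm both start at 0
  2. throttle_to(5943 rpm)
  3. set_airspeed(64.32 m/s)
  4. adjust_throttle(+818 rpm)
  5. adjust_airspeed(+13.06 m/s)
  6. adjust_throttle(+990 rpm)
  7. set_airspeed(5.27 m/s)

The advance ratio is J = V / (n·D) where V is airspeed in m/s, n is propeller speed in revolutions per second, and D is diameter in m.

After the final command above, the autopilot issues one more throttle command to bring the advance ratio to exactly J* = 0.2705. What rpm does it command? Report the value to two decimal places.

rpm = 842.79

set_propeller: D = 1.387 m, P = 1.054 m (p = P/D = 0.759913); state ← (V=0, rpm=0)
throttle_to(5943): rpm ← 5943
set_airspeed(64.32): V ← 64.32 m/s
adjust_throttle(+818): rpm ← 5943 +818 = 6761
adjust_airspeed(+13.06): V ← 64.32 +13.06 = 77.38 m/s
adjust_throttle(+990): rpm ← 6761 +990 = 7751
set_airspeed(5.27): V ← 5.27 m/s
final state: V = 5.27 m/s, rpm = 7751 → n = rpm/60 = 129.183333 rev/s
target J* = 0.2705; solve J* = V/(n·D) for n: n = V/(J*·D) = 5.27/(0.2705 × 1.387) = 14.046460 rev/s
rpm = 60·n = 842.787596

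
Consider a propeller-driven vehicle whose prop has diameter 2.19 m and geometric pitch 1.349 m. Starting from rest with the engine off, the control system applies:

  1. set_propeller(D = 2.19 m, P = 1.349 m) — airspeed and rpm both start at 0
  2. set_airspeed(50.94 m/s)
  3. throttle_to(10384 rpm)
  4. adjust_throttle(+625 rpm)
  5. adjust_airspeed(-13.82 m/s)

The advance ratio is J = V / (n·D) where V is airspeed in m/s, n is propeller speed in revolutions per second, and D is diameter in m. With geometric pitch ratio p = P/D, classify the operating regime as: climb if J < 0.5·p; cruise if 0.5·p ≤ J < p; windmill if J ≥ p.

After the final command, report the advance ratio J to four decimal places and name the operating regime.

set_propeller: D = 2.19 m, P = 1.349 m (p = P/D = 0.615982); state ← (V=0, rpm=0)
set_airspeed(50.94): V ← 50.94 m/s
throttle_to(10384): rpm ← 10384
adjust_throttle(+625): rpm ← 10384 +625 = 11009
adjust_airspeed(-13.82): V ← 50.94 -13.82 = 37.12 m/s
final state: V = 37.12 m/s, rpm = 11009 → n = rpm/60 = 183.483333 rev/s
J = V / (n·D) = 37.12 / (183.483333 × 2.19) = 0.092378
regime bands: climb J<0.3080 | cruise [0.3080, 0.6160) | windmill J≥0.6160
J = 0.0924 → climb

J = 0.0924, regime = climb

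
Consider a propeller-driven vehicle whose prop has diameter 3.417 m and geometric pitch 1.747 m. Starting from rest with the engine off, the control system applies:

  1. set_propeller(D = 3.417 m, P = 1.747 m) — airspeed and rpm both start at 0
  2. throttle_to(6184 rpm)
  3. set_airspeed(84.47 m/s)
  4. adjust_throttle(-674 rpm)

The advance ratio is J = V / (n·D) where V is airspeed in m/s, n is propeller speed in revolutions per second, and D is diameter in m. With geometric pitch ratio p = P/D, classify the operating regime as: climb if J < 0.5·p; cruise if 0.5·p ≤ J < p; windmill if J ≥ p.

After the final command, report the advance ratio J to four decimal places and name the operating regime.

J = 0.2692, regime = cruise

set_propeller: D = 3.417 m, P = 1.747 m (p = P/D = 0.511267); state ← (V=0, rpm=0)
throttle_to(6184): rpm ← 6184
set_airspeed(84.47): V ← 84.47 m/s
adjust_throttle(-674): rpm ← 6184 -674 = 5510
final state: V = 84.47 m/s, rpm = 5510 → n = rpm/60 = 91.833333 rev/s
J = V / (n·D) = 84.47 / (91.833333 × 3.417) = 0.269189
regime bands: climb J<0.2556 | cruise [0.2556, 0.5113) | windmill J≥0.5113
J = 0.2692 → cruise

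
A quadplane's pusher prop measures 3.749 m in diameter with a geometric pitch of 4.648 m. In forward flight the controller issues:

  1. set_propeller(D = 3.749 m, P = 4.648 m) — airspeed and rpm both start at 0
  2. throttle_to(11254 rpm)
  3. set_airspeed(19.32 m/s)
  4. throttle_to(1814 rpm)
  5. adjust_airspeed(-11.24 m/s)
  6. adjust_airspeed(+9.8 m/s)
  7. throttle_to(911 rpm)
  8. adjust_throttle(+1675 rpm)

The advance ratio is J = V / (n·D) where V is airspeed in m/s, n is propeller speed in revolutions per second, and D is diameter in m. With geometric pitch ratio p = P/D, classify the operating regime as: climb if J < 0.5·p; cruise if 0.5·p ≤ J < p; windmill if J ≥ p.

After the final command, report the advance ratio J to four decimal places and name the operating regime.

J = 0.1107, regime = climb

set_propeller: D = 3.749 m, P = 4.648 m (p = P/D = 1.239797); state ← (V=0, rpm=0)
throttle_to(11254): rpm ← 11254
set_airspeed(19.32): V ← 19.32 m/s
throttle_to(1814): rpm ← 1814
adjust_airspeed(-11.24): V ← 19.32 -11.24 = 8.08 m/s
adjust_airspeed(+9.8): V ← 8.08 +9.8 = 17.88 m/s
throttle_to(911): rpm ← 911
adjust_throttle(+1675): rpm ← 911 +1675 = 2586
final state: V = 17.88 m/s, rpm = 2586 → n = rpm/60 = 43.100000 rev/s
J = V / (n·D) = 17.88 / (43.100000 × 3.749) = 0.110656
regime bands: climb J<0.6199 | cruise [0.6199, 1.2398) | windmill J≥1.2398
J = 0.1107 → climb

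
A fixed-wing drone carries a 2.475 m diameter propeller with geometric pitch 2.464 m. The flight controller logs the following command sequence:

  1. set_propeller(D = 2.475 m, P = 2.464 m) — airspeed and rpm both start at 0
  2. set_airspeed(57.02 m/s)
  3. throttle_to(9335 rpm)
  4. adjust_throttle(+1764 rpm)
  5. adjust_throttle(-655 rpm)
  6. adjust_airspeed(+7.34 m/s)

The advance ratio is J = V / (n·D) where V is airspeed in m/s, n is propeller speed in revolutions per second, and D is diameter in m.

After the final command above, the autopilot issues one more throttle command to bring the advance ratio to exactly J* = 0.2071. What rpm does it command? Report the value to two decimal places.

rpm = 7533.76

set_propeller: D = 2.475 m, P = 2.464 m (p = P/D = 0.995556); state ← (V=0, rpm=0)
set_airspeed(57.02): V ← 57.02 m/s
throttle_to(9335): rpm ← 9335
adjust_throttle(+1764): rpm ← 9335 +1764 = 11099
adjust_throttle(-655): rpm ← 11099 -655 = 10444
adjust_airspeed(+7.34): V ← 57.02 +7.34 = 64.36 m/s
final state: V = 64.36 m/s, rpm = 10444 → n = rpm/60 = 174.066667 rev/s
target J* = 0.2071; solve J* = V/(n·D) for n: n = V/(J*·D) = 64.36/(0.2071 × 2.475) = 125.562725 rev/s
rpm = 60·n = 7533.763516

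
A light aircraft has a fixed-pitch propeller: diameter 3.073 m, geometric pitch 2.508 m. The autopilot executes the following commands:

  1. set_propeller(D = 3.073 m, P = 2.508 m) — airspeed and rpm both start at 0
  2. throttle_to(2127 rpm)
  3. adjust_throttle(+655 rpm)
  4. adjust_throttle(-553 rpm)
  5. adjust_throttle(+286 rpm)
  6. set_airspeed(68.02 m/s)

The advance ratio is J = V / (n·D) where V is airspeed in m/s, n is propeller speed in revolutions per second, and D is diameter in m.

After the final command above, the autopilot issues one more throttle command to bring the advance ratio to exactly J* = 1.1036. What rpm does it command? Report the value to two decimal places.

set_propeller: D = 3.073 m, P = 2.508 m (p = P/D = 0.816141); state ← (V=0, rpm=0)
throttle_to(2127): rpm ← 2127
adjust_throttle(+655): rpm ← 2127 +655 = 2782
adjust_throttle(-553): rpm ← 2782 -553 = 2229
adjust_throttle(+286): rpm ← 2229 +286 = 2515
set_airspeed(68.02): V ← 68.02 m/s
final state: V = 68.02 m/s, rpm = 2515 → n = rpm/60 = 41.916667 rev/s
target J* = 1.1036; solve J* = V/(n·D) for n: n = V/(J*·D) = 68.02/(1.1036 × 3.073) = 20.056834 rev/s
rpm = 60·n = 1203.410027

rpm = 1203.41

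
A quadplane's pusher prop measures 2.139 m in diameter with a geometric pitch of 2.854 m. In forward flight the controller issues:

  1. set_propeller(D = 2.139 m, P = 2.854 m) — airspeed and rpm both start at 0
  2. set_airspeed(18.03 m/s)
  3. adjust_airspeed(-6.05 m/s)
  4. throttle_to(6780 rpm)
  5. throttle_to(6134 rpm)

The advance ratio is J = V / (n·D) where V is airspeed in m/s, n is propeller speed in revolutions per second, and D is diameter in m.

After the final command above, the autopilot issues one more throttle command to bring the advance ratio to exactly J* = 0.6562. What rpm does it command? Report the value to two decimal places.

rpm = 512.11

set_propeller: D = 2.139 m, P = 2.854 m (p = P/D = 1.334268); state ← (V=0, rpm=0)
set_airspeed(18.03): V ← 18.03 m/s
adjust_airspeed(-6.05): V ← 18.03 -6.05 = 11.98 m/s
throttle_to(6780): rpm ← 6780
throttle_to(6134): rpm ← 6134
final state: V = 11.98 m/s, rpm = 6134 → n = rpm/60 = 102.233333 rev/s
target J* = 0.6562; solve J* = V/(n·D) for n: n = V/(J*·D) = 11.98/(0.6562 × 2.139) = 8.535123 rev/s
rpm = 60·n = 512.107407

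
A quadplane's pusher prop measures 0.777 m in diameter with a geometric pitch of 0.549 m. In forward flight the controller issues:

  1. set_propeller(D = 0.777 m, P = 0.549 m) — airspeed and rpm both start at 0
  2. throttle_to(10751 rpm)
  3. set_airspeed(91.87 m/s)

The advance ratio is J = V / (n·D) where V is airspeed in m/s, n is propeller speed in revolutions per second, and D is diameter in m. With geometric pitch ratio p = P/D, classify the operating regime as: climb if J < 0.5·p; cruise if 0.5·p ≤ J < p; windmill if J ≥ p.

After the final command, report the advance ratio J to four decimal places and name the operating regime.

J = 0.6599, regime = cruise

set_propeller: D = 0.777 m, P = 0.549 m (p = P/D = 0.706564); state ← (V=0, rpm=0)
throttle_to(10751): rpm ← 10751
set_airspeed(91.87): V ← 91.87 m/s
final state: V = 91.87 m/s, rpm = 10751 → n = rpm/60 = 179.183333 rev/s
J = V / (n·D) = 91.87 / (179.183333 × 0.777) = 0.659865
regime bands: climb J<0.3533 | cruise [0.3533, 0.7066) | windmill J≥0.7066
J = 0.6599 → cruise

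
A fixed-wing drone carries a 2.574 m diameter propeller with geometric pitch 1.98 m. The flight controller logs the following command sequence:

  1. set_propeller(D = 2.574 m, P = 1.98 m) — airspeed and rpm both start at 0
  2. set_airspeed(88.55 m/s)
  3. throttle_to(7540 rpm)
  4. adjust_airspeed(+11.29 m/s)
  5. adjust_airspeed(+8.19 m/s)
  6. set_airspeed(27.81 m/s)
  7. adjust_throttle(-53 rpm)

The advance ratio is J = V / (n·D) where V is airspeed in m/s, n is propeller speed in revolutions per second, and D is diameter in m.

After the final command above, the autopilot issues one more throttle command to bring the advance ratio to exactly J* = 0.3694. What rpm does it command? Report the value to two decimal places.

rpm = 1754.88

set_propeller: D = 2.574 m, P = 1.98 m (p = P/D = 0.769231); state ← (V=0, rpm=0)
set_airspeed(88.55): V ← 88.55 m/s
throttle_to(7540): rpm ← 7540
adjust_airspeed(+11.29): V ← 88.55 +11.29 = 99.84 m/s
adjust_airspeed(+8.19): V ← 99.84 +8.19 = 108.03 m/s
set_airspeed(27.81): V ← 27.81 m/s
adjust_throttle(-53): rpm ← 7540 -53 = 7487
final state: V = 27.81 m/s, rpm = 7487 → n = rpm/60 = 124.783333 rev/s
target J* = 0.3694; solve J* = V/(n·D) for n: n = V/(J*·D) = 27.81/(0.3694 × 2.574) = 29.247958 rev/s
rpm = 60·n = 1754.877499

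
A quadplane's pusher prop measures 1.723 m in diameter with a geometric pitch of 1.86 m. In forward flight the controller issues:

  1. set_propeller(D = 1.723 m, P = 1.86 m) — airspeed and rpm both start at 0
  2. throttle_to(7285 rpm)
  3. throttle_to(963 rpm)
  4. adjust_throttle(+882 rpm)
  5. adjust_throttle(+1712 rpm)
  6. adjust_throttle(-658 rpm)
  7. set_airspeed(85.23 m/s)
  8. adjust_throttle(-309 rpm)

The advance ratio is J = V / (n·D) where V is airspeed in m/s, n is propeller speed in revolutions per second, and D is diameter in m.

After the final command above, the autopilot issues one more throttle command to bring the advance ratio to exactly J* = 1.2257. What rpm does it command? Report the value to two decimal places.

set_propeller: D = 1.723 m, P = 1.86 m (p = P/D = 1.079512); state ← (V=0, rpm=0)
throttle_to(7285): rpm ← 7285
throttle_to(963): rpm ← 963
adjust_throttle(+882): rpm ← 963 +882 = 1845
adjust_throttle(+1712): rpm ← 1845 +1712 = 3557
adjust_throttle(-658): rpm ← 3557 -658 = 2899
set_airspeed(85.23): V ← 85.23 m/s
adjust_throttle(-309): rpm ← 2899 -309 = 2590
final state: V = 85.23 m/s, rpm = 2590 → n = rpm/60 = 43.166667 rev/s
target J* = 1.2257; solve J* = V/(n·D) for n: n = V/(J*·D) = 85.23/(1.2257 × 1.723) = 40.357386 rev/s
rpm = 60·n = 2421.443139

rpm = 2421.44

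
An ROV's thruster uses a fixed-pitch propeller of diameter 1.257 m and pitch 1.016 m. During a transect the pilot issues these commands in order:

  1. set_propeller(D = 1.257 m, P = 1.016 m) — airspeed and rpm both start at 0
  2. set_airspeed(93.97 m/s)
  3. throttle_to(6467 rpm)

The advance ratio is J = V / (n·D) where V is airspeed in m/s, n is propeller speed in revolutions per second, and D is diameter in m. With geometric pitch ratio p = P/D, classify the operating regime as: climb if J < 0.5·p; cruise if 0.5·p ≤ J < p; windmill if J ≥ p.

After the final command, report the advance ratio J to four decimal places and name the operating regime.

set_propeller: D = 1.257 m, P = 1.016 m (p = P/D = 0.808274); state ← (V=0, rpm=0)
set_airspeed(93.97): V ← 93.97 m/s
throttle_to(6467): rpm ← 6467
final state: V = 93.97 m/s, rpm = 6467 → n = rpm/60 = 107.783333 rev/s
J = V / (n·D) = 93.97 / (107.783333 × 1.257) = 0.693589
regime bands: climb J<0.4041 | cruise [0.4041, 0.8083) | windmill J≥0.8083
J = 0.6936 → cruise

J = 0.6936, regime = cruise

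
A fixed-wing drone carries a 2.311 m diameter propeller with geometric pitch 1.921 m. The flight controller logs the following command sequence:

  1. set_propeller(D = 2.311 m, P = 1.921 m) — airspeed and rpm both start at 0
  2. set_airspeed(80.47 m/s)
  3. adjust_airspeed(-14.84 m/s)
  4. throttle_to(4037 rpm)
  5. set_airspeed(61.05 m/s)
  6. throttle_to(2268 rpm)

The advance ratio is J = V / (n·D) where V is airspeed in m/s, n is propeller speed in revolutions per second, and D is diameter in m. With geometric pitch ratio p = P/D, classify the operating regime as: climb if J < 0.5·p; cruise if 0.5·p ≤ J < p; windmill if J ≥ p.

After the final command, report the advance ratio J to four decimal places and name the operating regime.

J = 0.6989, regime = cruise

set_propeller: D = 2.311 m, P = 1.921 m (p = P/D = 0.831242); state ← (V=0, rpm=0)
set_airspeed(80.47): V ← 80.47 m/s
adjust_airspeed(-14.84): V ← 80.47 -14.84 = 65.63 m/s
throttle_to(4037): rpm ← 4037
set_airspeed(61.05): V ← 61.05 m/s
throttle_to(2268): rpm ← 2268
final state: V = 61.05 m/s, rpm = 2268 → n = rpm/60 = 37.800000 rev/s
J = V / (n·D) = 61.05 / (37.800000 × 2.311) = 0.698866
regime bands: climb J<0.4156 | cruise [0.4156, 0.8312) | windmill J≥0.8312
J = 0.6989 → cruise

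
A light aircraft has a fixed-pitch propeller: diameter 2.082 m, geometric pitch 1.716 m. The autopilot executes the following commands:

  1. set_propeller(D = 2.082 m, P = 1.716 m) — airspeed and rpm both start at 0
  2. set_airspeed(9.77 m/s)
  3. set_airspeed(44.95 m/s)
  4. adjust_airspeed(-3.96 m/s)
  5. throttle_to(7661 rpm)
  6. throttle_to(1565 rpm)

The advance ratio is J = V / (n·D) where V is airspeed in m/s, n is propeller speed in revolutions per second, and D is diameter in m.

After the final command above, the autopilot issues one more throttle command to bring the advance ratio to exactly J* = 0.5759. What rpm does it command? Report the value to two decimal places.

rpm = 2051.17

set_propeller: D = 2.082 m, P = 1.716 m (p = P/D = 0.824207); state ← (V=0, rpm=0)
set_airspeed(9.77): V ← 9.77 m/s
set_airspeed(44.95): V ← 44.95 m/s
adjust_airspeed(-3.96): V ← 44.95 -3.96 = 40.99 m/s
throttle_to(7661): rpm ← 7661
throttle_to(1565): rpm ← 1565
final state: V = 40.99 m/s, rpm = 1565 → n = rpm/60 = 26.083333 rev/s
target J* = 0.5759; solve J* = V/(n·D) for n: n = V/(J*·D) = 40.99/(0.5759 × 2.082) = 34.186144 rev/s
rpm = 60·n = 2051.168626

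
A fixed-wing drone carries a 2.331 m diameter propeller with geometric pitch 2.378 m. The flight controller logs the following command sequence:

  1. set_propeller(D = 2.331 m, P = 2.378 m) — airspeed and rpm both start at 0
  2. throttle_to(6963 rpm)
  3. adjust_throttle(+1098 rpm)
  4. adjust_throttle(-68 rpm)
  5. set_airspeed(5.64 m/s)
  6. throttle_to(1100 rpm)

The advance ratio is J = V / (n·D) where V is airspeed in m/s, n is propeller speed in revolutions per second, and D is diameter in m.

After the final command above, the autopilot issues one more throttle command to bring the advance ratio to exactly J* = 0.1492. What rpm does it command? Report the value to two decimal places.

rpm = 973.01

set_propeller: D = 2.331 m, P = 2.378 m (p = P/D = 1.020163); state ← (V=0, rpm=0)
throttle_to(6963): rpm ← 6963
adjust_throttle(+1098): rpm ← 6963 +1098 = 8061
adjust_throttle(-68): rpm ← 8061 -68 = 7993
set_airspeed(5.64): V ← 5.64 m/s
throttle_to(1100): rpm ← 1100
final state: V = 5.64 m/s, rpm = 1100 → n = rpm/60 = 18.333333 rev/s
target J* = 0.1492; solve J* = V/(n·D) for n: n = V/(J*·D) = 5.64/(0.1492 × 2.331) = 16.216906 rev/s
rpm = 60·n = 973.014378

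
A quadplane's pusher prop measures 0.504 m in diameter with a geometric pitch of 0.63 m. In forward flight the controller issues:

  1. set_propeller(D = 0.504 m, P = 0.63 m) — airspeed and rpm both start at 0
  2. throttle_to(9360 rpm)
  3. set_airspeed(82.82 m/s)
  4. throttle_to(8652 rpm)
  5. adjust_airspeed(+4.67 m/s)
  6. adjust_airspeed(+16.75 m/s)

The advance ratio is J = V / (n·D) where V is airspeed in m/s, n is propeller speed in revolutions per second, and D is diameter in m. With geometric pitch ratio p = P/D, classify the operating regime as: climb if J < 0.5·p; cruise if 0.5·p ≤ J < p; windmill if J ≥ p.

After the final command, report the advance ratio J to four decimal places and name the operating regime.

set_propeller: D = 0.504 m, P = 0.63 m (p = P/D = 1.250000); state ← (V=0, rpm=0)
throttle_to(9360): rpm ← 9360
set_airspeed(82.82): V ← 82.82 m/s
throttle_to(8652): rpm ← 8652
adjust_airspeed(+4.67): V ← 82.82 +4.67 = 87.49 m/s
adjust_airspeed(+16.75): V ← 87.49 +16.75 = 104.24 m/s
final state: V = 104.24 m/s, rpm = 8652 → n = rpm/60 = 144.200000 rev/s
J = V / (n·D) = 104.24 / (144.200000 × 0.504) = 1.434295
regime bands: climb J<0.6250 | cruise [0.6250, 1.2500) | windmill J≥1.2500
J = 1.4343 → windmill

J = 1.4343, regime = windmill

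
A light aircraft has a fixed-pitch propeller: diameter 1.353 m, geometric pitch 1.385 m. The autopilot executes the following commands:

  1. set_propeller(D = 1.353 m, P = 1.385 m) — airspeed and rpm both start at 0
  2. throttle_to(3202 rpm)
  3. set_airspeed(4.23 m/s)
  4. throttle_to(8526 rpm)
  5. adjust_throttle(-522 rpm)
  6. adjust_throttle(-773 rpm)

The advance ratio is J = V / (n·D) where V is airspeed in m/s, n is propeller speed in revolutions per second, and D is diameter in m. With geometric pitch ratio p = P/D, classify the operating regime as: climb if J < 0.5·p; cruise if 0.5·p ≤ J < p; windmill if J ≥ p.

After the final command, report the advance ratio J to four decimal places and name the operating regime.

set_propeller: D = 1.353 m, P = 1.385 m (p = P/D = 1.023651); state ← (V=0, rpm=0)
throttle_to(3202): rpm ← 3202
set_airspeed(4.23): V ← 4.23 m/s
throttle_to(8526): rpm ← 8526
adjust_throttle(-522): rpm ← 8526 -522 = 8004
adjust_throttle(-773): rpm ← 8004 -773 = 7231
final state: V = 4.23 m/s, rpm = 7231 → n = rpm/60 = 120.516667 rev/s
J = V / (n·D) = 4.23 / (120.516667 × 1.353) = 0.025942
regime bands: climb J<0.5118 | cruise [0.5118, 1.0237) | windmill J≥1.0237
J = 0.0259 → climb

J = 0.0259, regime = climb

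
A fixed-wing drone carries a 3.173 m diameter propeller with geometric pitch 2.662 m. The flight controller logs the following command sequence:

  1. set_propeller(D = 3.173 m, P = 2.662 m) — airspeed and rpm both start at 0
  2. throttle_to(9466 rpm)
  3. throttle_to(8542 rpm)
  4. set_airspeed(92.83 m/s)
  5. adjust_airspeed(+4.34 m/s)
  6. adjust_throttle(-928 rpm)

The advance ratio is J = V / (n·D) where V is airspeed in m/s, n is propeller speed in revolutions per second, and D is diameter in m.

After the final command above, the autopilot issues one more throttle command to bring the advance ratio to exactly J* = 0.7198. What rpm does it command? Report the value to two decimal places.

rpm = 2552.71

set_propeller: D = 3.173 m, P = 2.662 m (p = P/D = 0.838954); state ← (V=0, rpm=0)
throttle_to(9466): rpm ← 9466
throttle_to(8542): rpm ← 8542
set_airspeed(92.83): V ← 92.83 m/s
adjust_airspeed(+4.34): V ← 92.83 +4.34 = 97.17 m/s
adjust_throttle(-928): rpm ← 8542 -928 = 7614
final state: V = 97.17 m/s, rpm = 7614 → n = rpm/60 = 126.900000 rev/s
target J* = 0.7198; solve J* = V/(n·D) for n: n = V/(J*·D) = 97.17/(0.7198 × 3.173) = 42.545172 rev/s
rpm = 60·n = 2552.710347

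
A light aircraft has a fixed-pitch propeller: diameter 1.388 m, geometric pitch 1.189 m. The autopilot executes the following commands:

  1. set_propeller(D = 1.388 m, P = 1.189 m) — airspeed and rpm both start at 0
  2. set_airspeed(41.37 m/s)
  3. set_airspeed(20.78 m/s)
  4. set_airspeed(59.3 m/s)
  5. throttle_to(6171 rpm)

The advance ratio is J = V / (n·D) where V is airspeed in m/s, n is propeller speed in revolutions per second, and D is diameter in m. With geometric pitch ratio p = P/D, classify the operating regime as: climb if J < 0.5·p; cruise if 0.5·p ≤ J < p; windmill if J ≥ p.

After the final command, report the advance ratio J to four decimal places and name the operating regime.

J = 0.4154, regime = climb

set_propeller: D = 1.388 m, P = 1.189 m (p = P/D = 0.856628); state ← (V=0, rpm=0)
set_airspeed(41.37): V ← 41.37 m/s
set_airspeed(20.78): V ← 20.78 m/s
set_airspeed(59.3): V ← 59.3 m/s
throttle_to(6171): rpm ← 6171
final state: V = 59.3 m/s, rpm = 6171 → n = rpm/60 = 102.850000 rev/s
J = V / (n·D) = 59.3 / (102.850000 × 1.388) = 0.415395
regime bands: climb J<0.4283 | cruise [0.4283, 0.8566) | windmill J≥0.8566
J = 0.4154 → climb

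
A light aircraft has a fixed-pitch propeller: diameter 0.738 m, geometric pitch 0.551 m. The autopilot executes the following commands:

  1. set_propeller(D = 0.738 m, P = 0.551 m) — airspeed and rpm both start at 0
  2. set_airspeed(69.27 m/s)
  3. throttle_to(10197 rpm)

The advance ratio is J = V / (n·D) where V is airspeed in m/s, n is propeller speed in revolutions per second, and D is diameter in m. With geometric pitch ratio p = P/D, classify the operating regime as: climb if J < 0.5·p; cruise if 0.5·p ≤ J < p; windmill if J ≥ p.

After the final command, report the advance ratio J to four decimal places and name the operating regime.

set_propeller: D = 0.738 m, P = 0.551 m (p = P/D = 0.746612); state ← (V=0, rpm=0)
set_airspeed(69.27): V ← 69.27 m/s
throttle_to(10197): rpm ← 10197
final state: V = 69.27 m/s, rpm = 10197 → n = rpm/60 = 169.950000 rev/s
J = V / (n·D) = 69.27 / (169.950000 × 0.738) = 0.552291
regime bands: climb J<0.3733 | cruise [0.3733, 0.7466) | windmill J≥0.7466
J = 0.5523 → cruise

J = 0.5523, regime = cruise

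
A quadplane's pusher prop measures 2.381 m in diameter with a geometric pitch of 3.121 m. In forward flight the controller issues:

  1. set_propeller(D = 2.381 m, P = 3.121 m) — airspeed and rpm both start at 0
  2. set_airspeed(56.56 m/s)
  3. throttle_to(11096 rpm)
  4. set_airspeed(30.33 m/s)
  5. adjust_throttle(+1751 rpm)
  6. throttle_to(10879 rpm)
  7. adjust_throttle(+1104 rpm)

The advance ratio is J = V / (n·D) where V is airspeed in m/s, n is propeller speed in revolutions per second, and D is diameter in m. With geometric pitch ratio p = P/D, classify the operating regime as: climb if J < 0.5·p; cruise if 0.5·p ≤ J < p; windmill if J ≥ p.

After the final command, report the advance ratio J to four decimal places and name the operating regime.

set_propeller: D = 2.381 m, P = 3.121 m (p = P/D = 1.310794); state ← (V=0, rpm=0)
set_airspeed(56.56): V ← 56.56 m/s
throttle_to(11096): rpm ← 11096
set_airspeed(30.33): V ← 30.33 m/s
adjust_throttle(+1751): rpm ← 11096 +1751 = 12847
throttle_to(10879): rpm ← 10879
adjust_throttle(+1104): rpm ← 10879 +1104 = 11983
final state: V = 30.33 m/s, rpm = 11983 → n = rpm/60 = 199.716667 rev/s
J = V / (n·D) = 30.33 / (199.716667 × 2.381) = 0.063782
regime bands: climb J<0.6554 | cruise [0.6554, 1.3108) | windmill J≥1.3108
J = 0.0638 → climb

J = 0.0638, regime = climb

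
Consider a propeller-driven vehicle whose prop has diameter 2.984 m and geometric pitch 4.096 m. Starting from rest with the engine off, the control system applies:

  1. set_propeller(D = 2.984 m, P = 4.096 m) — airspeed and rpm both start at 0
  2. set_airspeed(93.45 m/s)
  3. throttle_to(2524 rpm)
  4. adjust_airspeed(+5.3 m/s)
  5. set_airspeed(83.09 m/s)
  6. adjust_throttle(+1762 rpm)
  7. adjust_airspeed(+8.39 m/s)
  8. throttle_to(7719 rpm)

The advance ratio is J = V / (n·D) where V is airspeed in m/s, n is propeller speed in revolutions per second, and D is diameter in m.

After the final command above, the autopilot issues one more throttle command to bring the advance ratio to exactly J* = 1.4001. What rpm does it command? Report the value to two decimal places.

rpm = 1313.77

set_propeller: D = 2.984 m, P = 4.096 m (p = P/D = 1.372654); state ← (V=0, rpm=0)
set_airspeed(93.45): V ← 93.45 m/s
throttle_to(2524): rpm ← 2524
adjust_airspeed(+5.3): V ← 93.45 +5.3 = 98.75 m/s
set_airspeed(83.09): V ← 83.09 m/s
adjust_throttle(+1762): rpm ← 2524 +1762 = 4286
adjust_airspeed(+8.39): V ← 83.09 +8.39 = 91.48 m/s
throttle_to(7719): rpm ← 7719
final state: V = 91.48 m/s, rpm = 7719 → n = rpm/60 = 128.650000 rev/s
target J* = 1.4001; solve J* = V/(n·D) for n: n = V/(J*·D) = 91.48/(1.4001 × 2.984) = 21.896176 rev/s
rpm = 60·n = 1313.770579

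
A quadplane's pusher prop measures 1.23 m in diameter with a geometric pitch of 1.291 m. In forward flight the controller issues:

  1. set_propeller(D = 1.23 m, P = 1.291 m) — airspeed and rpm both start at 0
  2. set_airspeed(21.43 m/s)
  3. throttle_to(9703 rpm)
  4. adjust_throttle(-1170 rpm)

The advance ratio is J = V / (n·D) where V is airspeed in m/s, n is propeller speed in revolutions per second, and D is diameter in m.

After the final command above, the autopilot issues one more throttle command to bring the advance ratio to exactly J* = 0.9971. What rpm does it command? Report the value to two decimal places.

set_propeller: D = 1.23 m, P = 1.291 m (p = P/D = 1.049593); state ← (V=0, rpm=0)
set_airspeed(21.43): V ← 21.43 m/s
throttle_to(9703): rpm ← 9703
adjust_throttle(-1170): rpm ← 9703 -1170 = 8533
final state: V = 21.43 m/s, rpm = 8533 → n = rpm/60 = 142.216667 rev/s
target J* = 0.9971; solve J* = V/(n·D) for n: n = V/(J*·D) = 21.43/(0.9971 × 1.23) = 17.473437 rev/s
rpm = 60·n = 1048.406232

rpm = 1048.41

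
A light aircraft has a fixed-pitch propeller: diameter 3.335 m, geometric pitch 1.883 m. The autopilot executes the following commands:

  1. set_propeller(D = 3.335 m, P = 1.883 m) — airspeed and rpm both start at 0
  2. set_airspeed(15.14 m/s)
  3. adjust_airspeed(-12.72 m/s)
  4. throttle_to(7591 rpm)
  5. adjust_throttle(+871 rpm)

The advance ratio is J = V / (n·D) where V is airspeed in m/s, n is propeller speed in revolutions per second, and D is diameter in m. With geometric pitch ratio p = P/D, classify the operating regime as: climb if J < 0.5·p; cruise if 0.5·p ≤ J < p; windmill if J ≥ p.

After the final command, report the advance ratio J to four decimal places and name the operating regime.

set_propeller: D = 3.335 m, P = 1.883 m (p = P/D = 0.564618); state ← (V=0, rpm=0)
set_airspeed(15.14): V ← 15.14 m/s
adjust_airspeed(-12.72): V ← 15.14 -12.72 = 2.42 m/s
throttle_to(7591): rpm ← 7591
adjust_throttle(+871): rpm ← 7591 +871 = 8462
final state: V = 2.42 m/s, rpm = 8462 → n = rpm/60 = 141.033333 rev/s
J = V / (n·D) = 2.42 / (141.033333 × 3.335) = 0.005145
regime bands: climb J<0.2823 | cruise [0.2823, 0.5646) | windmill J≥0.5646
J = 0.0051 → climb

J = 0.0051, regime = climb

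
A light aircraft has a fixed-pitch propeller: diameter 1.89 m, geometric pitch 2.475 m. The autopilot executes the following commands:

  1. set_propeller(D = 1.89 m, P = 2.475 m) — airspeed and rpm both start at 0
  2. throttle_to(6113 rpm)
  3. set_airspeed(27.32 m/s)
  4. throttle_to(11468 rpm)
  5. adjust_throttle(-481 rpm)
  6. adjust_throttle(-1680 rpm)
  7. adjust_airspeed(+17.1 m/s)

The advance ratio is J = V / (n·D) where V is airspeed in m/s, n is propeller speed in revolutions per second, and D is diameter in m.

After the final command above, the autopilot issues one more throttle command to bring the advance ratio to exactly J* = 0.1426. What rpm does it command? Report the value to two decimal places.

set_propeller: D = 1.89 m, P = 2.475 m (p = P/D = 1.309524); state ← (V=0, rpm=0)
throttle_to(6113): rpm ← 6113
set_airspeed(27.32): V ← 27.32 m/s
throttle_to(11468): rpm ← 11468
adjust_throttle(-481): rpm ← 11468 -481 = 10987
adjust_throttle(-1680): rpm ← 10987 -1680 = 9307
adjust_airspeed(+17.1): V ← 27.32 +17.1 = 44.42 m/s
final state: V = 44.42 m/s, rpm = 9307 → n = rpm/60 = 155.116667 rev/s
target J* = 0.1426; solve J* = V/(n·D) for n: n = V/(J*·D) = 44.42/(0.1426 × 1.89) = 164.815186 rev/s
rpm = 60·n = 9888.911151

rpm = 9888.91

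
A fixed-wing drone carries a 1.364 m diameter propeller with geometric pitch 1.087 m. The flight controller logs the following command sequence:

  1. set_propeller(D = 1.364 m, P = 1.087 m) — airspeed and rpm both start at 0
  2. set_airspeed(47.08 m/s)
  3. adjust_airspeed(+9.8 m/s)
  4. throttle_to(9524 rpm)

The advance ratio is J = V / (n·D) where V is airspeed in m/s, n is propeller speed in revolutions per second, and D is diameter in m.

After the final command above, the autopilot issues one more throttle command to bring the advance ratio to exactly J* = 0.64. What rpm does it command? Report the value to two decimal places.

rpm = 3909.46

set_propeller: D = 1.364 m, P = 1.087 m (p = P/D = 0.796921); state ← (V=0, rpm=0)
set_airspeed(47.08): V ← 47.08 m/s
adjust_airspeed(+9.8): V ← 47.08 +9.8 = 56.88 m/s
throttle_to(9524): rpm ← 9524
final state: V = 56.88 m/s, rpm = 9524 → n = rpm/60 = 158.733333 rev/s
target J* = 0.64; solve J* = V/(n·D) for n: n = V/(J*·D) = 56.88/(0.64 × 1.364) = 65.157625 rev/s
rpm = 60·n = 3909.457478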